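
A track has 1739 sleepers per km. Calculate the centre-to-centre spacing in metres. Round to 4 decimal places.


Spacing = 1000 m / number of sleepers
Spacing = 1000 / 1739
Spacing = 0.5750 m

0.5750


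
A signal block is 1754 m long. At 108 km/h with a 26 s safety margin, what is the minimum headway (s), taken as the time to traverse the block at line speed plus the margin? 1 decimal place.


V = 108 / 3.6 = 30.0 m/s
Block traversal time = 1754 / 30.0 = 58.4667 s
Headway = 58.4667 + 26
Headway = 84.5 s

84.5


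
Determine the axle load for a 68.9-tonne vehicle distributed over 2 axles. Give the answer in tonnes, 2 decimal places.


Load per axle = total weight / number of axles
Load = 68.9 / 2
Load = 34.45 tonnes

34.45


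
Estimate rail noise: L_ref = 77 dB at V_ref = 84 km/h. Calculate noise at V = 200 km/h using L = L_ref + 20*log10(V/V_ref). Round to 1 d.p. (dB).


V/V_ref = 200 / 84 = 2.380952
log10(2.380952) = 0.376751
20 * 0.376751 = 7.535
L = 77 + 7.535 = 84.5 dB

84.5


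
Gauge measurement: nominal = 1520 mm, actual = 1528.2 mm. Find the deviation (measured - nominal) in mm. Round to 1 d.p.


Deviation = measured - nominal
Deviation = 1528.2 - 1520
Deviation = 8.2 mm

8.2


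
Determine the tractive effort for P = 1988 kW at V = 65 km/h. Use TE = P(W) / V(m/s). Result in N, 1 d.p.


Convert: P = 1988 kW = 1988000 W
V = 65 / 3.6 = 18.0556 m/s
TE = 1988000 / 18.0556
TE = 110104.6 N

110104.6


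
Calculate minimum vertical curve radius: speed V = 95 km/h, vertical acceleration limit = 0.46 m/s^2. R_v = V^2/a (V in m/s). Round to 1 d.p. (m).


Convert speed: V = 95 / 3.6 = 26.3889 m/s
V^2 = 696.3735 m^2/s^2
R_v = 696.3735 / 0.46
R_v = 1513.9 m

1513.9


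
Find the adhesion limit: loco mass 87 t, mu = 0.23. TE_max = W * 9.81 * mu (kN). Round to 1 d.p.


TE_max = W * g * mu
TE_max = 87 * 9.81 * 0.23
TE_max = 853.47 * 0.23
TE_max = 196.3 kN

196.3


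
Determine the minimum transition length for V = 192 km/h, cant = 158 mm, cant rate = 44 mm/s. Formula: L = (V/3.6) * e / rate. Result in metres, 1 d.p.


Convert speed: V = 192 / 3.6 = 53.3333 m/s
L = 53.3333 * 158 / 44
L = 8426.6667 / 44
L = 191.5 m

191.5


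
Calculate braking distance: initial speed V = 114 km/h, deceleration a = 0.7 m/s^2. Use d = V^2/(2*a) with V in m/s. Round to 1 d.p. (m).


Convert speed: V = 114 / 3.6 = 31.6667 m/s
V^2 = 1002.7778
d = 1002.7778 / (2 * 0.7)
d = 1002.7778 / 1.4
d = 716.3 m

716.3


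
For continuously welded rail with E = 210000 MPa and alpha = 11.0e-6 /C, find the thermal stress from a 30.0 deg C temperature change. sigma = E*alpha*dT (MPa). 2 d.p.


sigma = E * alpha * dT
sigma = 210000 * 11.0e-6 * 30.0
sigma = 2.31 * 30.0
sigma = 69.30 MPa

69.30


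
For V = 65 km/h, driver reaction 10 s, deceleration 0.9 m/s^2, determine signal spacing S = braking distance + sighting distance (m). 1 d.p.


V = 65 / 3.6 = 18.0556 m/s
Braking distance = 18.0556^2 / (2*0.9) = 181.1128 m
Sighting distance = 18.0556 * 10 = 180.5556 m
S = 181.1128 + 180.5556 = 361.7 m

361.7


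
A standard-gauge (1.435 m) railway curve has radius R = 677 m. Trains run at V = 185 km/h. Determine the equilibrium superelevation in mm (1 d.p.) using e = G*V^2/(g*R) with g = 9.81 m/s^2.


Convert speed: V = 185 / 3.6 = 51.3889 m/s
Apply formula: e = 1.435 * 51.3889^2 / (9.81 * 677)
e = 1.435 * 2640.8179 / 6641.37
e = 0.570601 m = 570.6 mm

570.6


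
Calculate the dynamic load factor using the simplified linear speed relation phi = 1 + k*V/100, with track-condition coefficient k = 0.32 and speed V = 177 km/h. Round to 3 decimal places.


phi = 1 + k * V / 100
phi = 1 + 0.32 * 177 / 100
phi = 1 + 0.5664
phi = 1.566

1.566


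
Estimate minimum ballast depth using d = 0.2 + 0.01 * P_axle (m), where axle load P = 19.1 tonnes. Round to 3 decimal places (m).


d = 0.2 + 0.01 * 19.1
d = 0.2 + 0.191
d = 0.391 m

0.391


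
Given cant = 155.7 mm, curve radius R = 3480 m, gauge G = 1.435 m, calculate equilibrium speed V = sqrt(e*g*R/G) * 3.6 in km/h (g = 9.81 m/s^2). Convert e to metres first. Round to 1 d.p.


Convert cant: e = 155.7 mm = 0.1557 m
V_ms = sqrt(0.1557 * 9.81 * 3480 / 1.435)
V_ms = sqrt(3704.119275) = 60.8615 m/s
V = 60.8615 * 3.6 = 219.1 km/h

219.1


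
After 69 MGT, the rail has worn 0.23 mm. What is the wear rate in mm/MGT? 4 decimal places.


Wear rate = total wear / cumulative tonnage
Rate = 0.23 / 69
Rate = 0.0033 mm/MGT

0.0033


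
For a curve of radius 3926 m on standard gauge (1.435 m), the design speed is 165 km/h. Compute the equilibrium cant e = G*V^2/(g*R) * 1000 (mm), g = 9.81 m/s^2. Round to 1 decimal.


Convert speed: V = 165 / 3.6 = 45.8333 m/s
Apply formula: e = 1.435 * 45.8333^2 / (9.81 * 3926)
e = 1.435 * 2100.6944 / 38514.06
e = 0.07827 m = 78.3 mm

78.3


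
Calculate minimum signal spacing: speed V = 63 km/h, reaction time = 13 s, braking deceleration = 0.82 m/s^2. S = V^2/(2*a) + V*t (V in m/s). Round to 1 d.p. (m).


V = 63 / 3.6 = 17.5 m/s
Braking distance = 17.5^2 / (2*0.82) = 186.7378 m
Sighting distance = 17.5 * 13 = 227.5 m
S = 186.7378 + 227.5 = 414.2 m

414.2


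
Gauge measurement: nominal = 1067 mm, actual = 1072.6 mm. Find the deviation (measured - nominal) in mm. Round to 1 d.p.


Deviation = measured - nominal
Deviation = 1072.6 - 1067
Deviation = 5.6 mm

5.6


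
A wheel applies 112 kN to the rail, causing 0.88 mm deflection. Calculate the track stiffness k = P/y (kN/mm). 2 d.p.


Track stiffness k = P / y
k = 112 / 0.88
k = 127.27 kN/mm

127.27


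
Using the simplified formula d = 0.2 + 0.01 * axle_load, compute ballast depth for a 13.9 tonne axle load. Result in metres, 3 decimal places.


d = 0.2 + 0.01 * 13.9
d = 0.2 + 0.139
d = 0.339 m

0.339


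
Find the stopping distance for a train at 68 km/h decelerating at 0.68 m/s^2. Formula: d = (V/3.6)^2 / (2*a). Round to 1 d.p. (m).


Convert speed: V = 68 / 3.6 = 18.8889 m/s
V^2 = 356.7901
d = 356.7901 / (2 * 0.68)
d = 356.7901 / 1.36
d = 262.3 m

262.3


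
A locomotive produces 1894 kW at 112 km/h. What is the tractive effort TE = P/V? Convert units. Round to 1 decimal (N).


Convert: P = 1894 kW = 1894000 W
V = 112 / 3.6 = 31.1111 m/s
TE = 1894000 / 31.1111
TE = 60878.6 N

60878.6


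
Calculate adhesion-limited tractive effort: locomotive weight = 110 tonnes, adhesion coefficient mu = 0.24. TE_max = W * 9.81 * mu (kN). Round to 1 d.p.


TE_max = W * g * mu
TE_max = 110 * 9.81 * 0.24
TE_max = 1079.1 * 0.24
TE_max = 259.0 kN

259.0


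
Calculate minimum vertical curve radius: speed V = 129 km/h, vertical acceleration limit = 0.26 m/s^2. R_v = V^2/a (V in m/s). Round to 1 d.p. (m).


Convert speed: V = 129 / 3.6 = 35.8333 m/s
V^2 = 1284.0278 m^2/s^2
R_v = 1284.0278 / 0.26
R_v = 4938.6 m

4938.6


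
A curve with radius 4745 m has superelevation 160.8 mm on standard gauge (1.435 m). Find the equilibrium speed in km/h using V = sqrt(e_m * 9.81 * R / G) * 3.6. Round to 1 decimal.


Convert cant: e = 160.8 mm = 0.1608 m
V_ms = sqrt(0.1608 * 9.81 * 4745 / 1.435)
V_ms = sqrt(5216.021436) = 72.222 m/s
V = 72.222 * 3.6 = 260.0 km/h

260.0


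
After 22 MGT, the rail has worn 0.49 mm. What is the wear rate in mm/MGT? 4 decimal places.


Wear rate = total wear / cumulative tonnage
Rate = 0.49 / 22
Rate = 0.0223 mm/MGT

0.0223


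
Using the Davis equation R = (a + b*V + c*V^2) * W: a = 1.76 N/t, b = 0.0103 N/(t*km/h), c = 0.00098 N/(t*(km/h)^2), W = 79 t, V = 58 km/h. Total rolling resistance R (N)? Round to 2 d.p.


b*V = 0.0103 * 58 = 0.5974
c*V^2 = 0.00098 * 3364 = 3.29672
R_per_t = 1.76 + 0.5974 + 3.29672 = 5.65412 N/t
R_total = 5.65412 * 79 = 446.68 N

446.68


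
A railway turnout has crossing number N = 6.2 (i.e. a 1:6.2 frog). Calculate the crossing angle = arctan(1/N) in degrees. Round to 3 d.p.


1/N = 1/6.2 = 0.16129
angle = arctan(0.16129) = 0.159913 rad
angle = 0.159913 * 180/pi = 9.162 degrees

9.162


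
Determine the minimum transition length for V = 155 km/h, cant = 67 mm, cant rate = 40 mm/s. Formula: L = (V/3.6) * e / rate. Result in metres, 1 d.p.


Convert speed: V = 155 / 3.6 = 43.0556 m/s
L = 43.0556 * 67 / 40
L = 2884.7222 / 40
L = 72.1 m

72.1


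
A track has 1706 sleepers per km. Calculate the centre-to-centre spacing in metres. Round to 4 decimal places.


Spacing = 1000 m / number of sleepers
Spacing = 1000 / 1706
Spacing = 0.5862 m

0.5862


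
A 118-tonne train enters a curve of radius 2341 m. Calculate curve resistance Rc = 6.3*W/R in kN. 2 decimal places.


Rc = 6.3 * W / R
Rc = 6.3 * 118 / 2341
Rc = 743.4 / 2341
Rc = 0.32 kN

0.32


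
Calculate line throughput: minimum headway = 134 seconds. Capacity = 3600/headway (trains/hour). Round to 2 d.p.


Capacity = 3600 / headway
Capacity = 3600 / 134
Capacity = 26.87 trains/hour

26.87


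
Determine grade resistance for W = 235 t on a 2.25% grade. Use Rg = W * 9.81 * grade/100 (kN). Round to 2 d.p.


Rg = W * 9.81 * grade / 100
Rg = 235 * 9.81 * 2.25 / 100
Rg = 2305.35 * 0.0225
Rg = 51.87 kN

51.87


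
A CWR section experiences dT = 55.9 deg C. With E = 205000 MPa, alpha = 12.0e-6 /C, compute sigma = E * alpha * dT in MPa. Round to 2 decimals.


sigma = E * alpha * dT
sigma = 205000 * 12.0e-6 * 55.9
sigma = 2.46 * 55.9
sigma = 137.51 MPa

137.51


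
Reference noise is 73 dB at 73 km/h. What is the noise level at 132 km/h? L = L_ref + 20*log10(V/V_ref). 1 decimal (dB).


V/V_ref = 132 / 73 = 1.808219
log10(1.808219) = 0.257251
20 * 0.257251 = 5.145
L = 73 + 5.145 = 78.1 dB

78.1


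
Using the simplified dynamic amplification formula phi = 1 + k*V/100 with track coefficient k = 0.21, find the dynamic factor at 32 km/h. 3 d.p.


phi = 1 + k * V / 100
phi = 1 + 0.21 * 32 / 100
phi = 1 + 0.0672
phi = 1.067

1.067


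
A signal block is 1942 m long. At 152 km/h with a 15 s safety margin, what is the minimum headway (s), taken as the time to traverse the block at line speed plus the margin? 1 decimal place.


V = 152 / 3.6 = 42.2222 m/s
Block traversal time = 1942 / 42.2222 = 45.9947 s
Headway = 45.9947 + 15
Headway = 61.0 s

61.0


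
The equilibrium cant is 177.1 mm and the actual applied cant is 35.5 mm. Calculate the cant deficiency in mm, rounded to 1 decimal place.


Cant deficiency = equilibrium cant - actual cant
CD = 177.1 - 35.5
CD = 141.6 mm

141.6


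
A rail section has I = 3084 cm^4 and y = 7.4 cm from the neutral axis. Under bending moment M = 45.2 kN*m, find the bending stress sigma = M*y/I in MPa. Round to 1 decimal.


Convert units:
M = 45.2 kN*m = 45200000 N*mm
y = 7.4 cm = 74 mm
I = 3084 cm^4 = 30840000 mm^4
sigma = 45200000 * 74 / 30840000
sigma = 108.5 MPa

108.5


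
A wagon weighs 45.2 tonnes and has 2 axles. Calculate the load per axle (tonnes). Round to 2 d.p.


Load per axle = total weight / number of axles
Load = 45.2 / 2
Load = 22.60 tonnes

22.60


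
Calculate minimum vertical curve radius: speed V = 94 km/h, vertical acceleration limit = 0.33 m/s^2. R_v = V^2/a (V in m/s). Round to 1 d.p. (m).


Convert speed: V = 94 / 3.6 = 26.1111 m/s
V^2 = 681.7901 m^2/s^2
R_v = 681.7901 / 0.33
R_v = 2066.0 m

2066.0


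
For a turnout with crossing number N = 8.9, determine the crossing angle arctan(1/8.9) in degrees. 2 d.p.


1/N = 1/8.9 = 0.11236
angle = arctan(0.11236) = 0.11189 rad
angle = 0.11189 * 180/pi = 6.41 degrees

6.41


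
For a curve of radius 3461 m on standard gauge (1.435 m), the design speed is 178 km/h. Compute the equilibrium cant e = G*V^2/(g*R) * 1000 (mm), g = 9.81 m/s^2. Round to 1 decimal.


Convert speed: V = 178 / 3.6 = 49.4444 m/s
Apply formula: e = 1.435 * 49.4444^2 / (9.81 * 3461)
e = 1.435 * 2444.7531 / 33952.41
e = 0.103328 m = 103.3 mm

103.3


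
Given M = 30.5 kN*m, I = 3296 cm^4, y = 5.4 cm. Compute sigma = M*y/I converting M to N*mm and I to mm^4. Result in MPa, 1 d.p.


Convert units:
M = 30.5 kN*m = 30500000 N*mm
y = 5.4 cm = 54 mm
I = 3296 cm^4 = 32960000 mm^4
sigma = 30500000 * 54 / 32960000
sigma = 50.0 MPa

50.0


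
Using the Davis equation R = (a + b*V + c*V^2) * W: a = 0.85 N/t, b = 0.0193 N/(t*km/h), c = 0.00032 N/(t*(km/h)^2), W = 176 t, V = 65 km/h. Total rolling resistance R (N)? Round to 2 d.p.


b*V = 0.0193 * 65 = 1.2545
c*V^2 = 0.00032 * 4225 = 1.352
R_per_t = 0.85 + 1.2545 + 1.352 = 3.4565 N/t
R_total = 3.4565 * 176 = 608.34 N

608.34


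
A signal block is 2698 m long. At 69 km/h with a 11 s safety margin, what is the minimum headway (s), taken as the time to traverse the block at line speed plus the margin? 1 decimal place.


V = 69 / 3.6 = 19.1667 m/s
Block traversal time = 2698 / 19.1667 = 140.7652 s
Headway = 140.7652 + 11
Headway = 151.8 s

151.8


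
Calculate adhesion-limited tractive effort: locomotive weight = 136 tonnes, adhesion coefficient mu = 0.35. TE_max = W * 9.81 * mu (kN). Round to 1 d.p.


TE_max = W * g * mu
TE_max = 136 * 9.81 * 0.35
TE_max = 1334.16 * 0.35
TE_max = 467.0 kN

467.0


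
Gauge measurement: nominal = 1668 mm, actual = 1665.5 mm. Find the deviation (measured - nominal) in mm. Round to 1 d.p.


Deviation = measured - nominal
Deviation = 1665.5 - 1668
Deviation = -2.5 mm

-2.5


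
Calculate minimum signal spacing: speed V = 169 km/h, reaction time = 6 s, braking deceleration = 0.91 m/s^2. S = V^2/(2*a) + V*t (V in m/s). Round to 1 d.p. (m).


V = 169 / 3.6 = 46.9444 m/s
Braking distance = 46.9444^2 / (2*0.91) = 1210.8686 m
Sighting distance = 46.9444 * 6 = 281.6667 m
S = 1210.8686 + 281.6667 = 1492.5 m

1492.5


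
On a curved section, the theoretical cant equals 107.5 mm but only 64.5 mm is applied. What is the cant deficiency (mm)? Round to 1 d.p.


Cant deficiency = equilibrium cant - actual cant
CD = 107.5 - 64.5
CD = 43.0 mm

43.0


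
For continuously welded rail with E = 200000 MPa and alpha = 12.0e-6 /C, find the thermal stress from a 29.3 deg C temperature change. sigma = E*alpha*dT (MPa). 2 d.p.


sigma = E * alpha * dT
sigma = 200000 * 12.0e-6 * 29.3
sigma = 2.4 * 29.3
sigma = 70.32 MPa

70.32


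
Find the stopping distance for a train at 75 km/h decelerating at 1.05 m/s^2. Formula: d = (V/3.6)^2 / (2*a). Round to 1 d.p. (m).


Convert speed: V = 75 / 3.6 = 20.8333 m/s
V^2 = 434.0278
d = 434.0278 / (2 * 1.05)
d = 434.0278 / 2.1
d = 206.7 m

206.7


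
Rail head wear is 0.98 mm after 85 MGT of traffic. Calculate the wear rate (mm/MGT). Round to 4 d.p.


Wear rate = total wear / cumulative tonnage
Rate = 0.98 / 85
Rate = 0.0115 mm/MGT

0.0115


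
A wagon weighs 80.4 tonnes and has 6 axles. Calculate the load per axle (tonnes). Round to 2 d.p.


Load per axle = total weight / number of axles
Load = 80.4 / 6
Load = 13.40 tonnes

13.40


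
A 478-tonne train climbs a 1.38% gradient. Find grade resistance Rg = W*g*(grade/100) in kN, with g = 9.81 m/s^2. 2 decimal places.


Rg = W * 9.81 * grade / 100
Rg = 478 * 9.81 * 1.38 / 100
Rg = 4689.18 * 0.0138
Rg = 64.71 kN

64.71


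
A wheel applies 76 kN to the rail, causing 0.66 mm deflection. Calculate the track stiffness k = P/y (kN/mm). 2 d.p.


Track stiffness k = P / y
k = 76 / 0.66
k = 115.15 kN/mm

115.15


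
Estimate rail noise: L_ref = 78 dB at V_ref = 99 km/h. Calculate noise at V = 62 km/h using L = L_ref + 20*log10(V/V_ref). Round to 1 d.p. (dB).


V/V_ref = 62 / 99 = 0.626263
log10(0.626263) = -0.203244
20 * -0.203244 = -4.0649
L = 78 + -4.0649 = 73.9 dB

73.9


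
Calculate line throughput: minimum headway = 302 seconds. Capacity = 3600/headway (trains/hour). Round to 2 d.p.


Capacity = 3600 / headway
Capacity = 3600 / 302
Capacity = 11.92 trains/hour

11.92


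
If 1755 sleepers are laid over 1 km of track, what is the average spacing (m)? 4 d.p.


Spacing = 1000 m / number of sleepers
Spacing = 1000 / 1755
Spacing = 0.5698 m

0.5698


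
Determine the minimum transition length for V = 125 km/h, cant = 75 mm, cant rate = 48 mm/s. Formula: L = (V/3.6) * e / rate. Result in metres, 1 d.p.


Convert speed: V = 125 / 3.6 = 34.7222 m/s
L = 34.7222 * 75 / 48
L = 2604.1667 / 48
L = 54.3 m

54.3


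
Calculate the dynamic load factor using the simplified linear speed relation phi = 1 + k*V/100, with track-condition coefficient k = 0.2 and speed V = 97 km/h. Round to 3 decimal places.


phi = 1 + k * V / 100
phi = 1 + 0.2 * 97 / 100
phi = 1 + 0.194
phi = 1.194

1.194


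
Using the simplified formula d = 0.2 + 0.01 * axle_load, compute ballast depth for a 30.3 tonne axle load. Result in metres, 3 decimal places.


d = 0.2 + 0.01 * 30.3
d = 0.2 + 0.303
d = 0.503 m

0.503


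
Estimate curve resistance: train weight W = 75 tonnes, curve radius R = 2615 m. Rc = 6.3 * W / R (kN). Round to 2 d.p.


Rc = 6.3 * W / R
Rc = 6.3 * 75 / 2615
Rc = 472.5 / 2615
Rc = 0.18 kN

0.18


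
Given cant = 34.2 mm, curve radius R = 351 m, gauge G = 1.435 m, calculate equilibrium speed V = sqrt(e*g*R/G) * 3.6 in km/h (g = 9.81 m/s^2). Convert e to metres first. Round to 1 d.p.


Convert cant: e = 34.2 mm = 0.0342 m
V_ms = sqrt(0.0342 * 9.81 * 351 / 1.435)
V_ms = sqrt(82.063555) = 9.0589 m/s
V = 9.0589 * 3.6 = 32.6 km/h

32.6


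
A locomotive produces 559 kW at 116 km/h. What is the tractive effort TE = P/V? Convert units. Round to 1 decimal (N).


Convert: P = 559 kW = 559000 W
V = 116 / 3.6 = 32.2222 m/s
TE = 559000 / 32.2222
TE = 17348.3 N

17348.3


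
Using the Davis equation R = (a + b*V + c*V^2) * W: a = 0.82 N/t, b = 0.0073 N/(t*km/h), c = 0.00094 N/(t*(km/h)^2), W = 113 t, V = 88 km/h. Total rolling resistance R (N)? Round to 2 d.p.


b*V = 0.0073 * 88 = 0.6424
c*V^2 = 0.00094 * 7744 = 7.27936
R_per_t = 0.82 + 0.6424 + 7.27936 = 8.74176 N/t
R_total = 8.74176 * 113 = 987.82 N

987.82


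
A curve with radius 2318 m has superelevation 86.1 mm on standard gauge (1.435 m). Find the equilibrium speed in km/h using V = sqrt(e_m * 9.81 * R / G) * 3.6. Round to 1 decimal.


Convert cant: e = 86.1 mm = 0.0861 m
V_ms = sqrt(0.0861 * 9.81 * 2318 / 1.435)
V_ms = sqrt(1364.3748) = 36.9374 m/s
V = 36.9374 * 3.6 = 133.0 km/h

133.0


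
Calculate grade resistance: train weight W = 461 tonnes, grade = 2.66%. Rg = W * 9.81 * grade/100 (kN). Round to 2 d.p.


Rg = W * 9.81 * grade / 100
Rg = 461 * 9.81 * 2.66 / 100
Rg = 4522.41 * 0.0266
Rg = 120.30 kN

120.30


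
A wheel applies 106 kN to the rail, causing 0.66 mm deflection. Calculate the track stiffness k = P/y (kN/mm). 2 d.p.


Track stiffness k = P / y
k = 106 / 0.66
k = 160.61 kN/mm

160.61


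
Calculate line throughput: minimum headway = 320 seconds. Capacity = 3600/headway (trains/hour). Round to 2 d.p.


Capacity = 3600 / headway
Capacity = 3600 / 320
Capacity = 11.25 trains/hour

11.25


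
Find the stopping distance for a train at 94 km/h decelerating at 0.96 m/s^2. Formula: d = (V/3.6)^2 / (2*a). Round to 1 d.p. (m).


Convert speed: V = 94 / 3.6 = 26.1111 m/s
V^2 = 681.7901
d = 681.7901 / (2 * 0.96)
d = 681.7901 / 1.92
d = 355.1 m

355.1


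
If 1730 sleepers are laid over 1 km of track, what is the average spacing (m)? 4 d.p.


Spacing = 1000 m / number of sleepers
Spacing = 1000 / 1730
Spacing = 0.5780 m

0.5780


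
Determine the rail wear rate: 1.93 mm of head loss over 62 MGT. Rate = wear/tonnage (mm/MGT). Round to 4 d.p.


Wear rate = total wear / cumulative tonnage
Rate = 1.93 / 62
Rate = 0.0311 mm/MGT

0.0311


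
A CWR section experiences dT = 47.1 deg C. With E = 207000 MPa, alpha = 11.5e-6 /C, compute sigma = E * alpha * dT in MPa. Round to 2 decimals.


sigma = E * alpha * dT
sigma = 207000 * 11.5e-6 * 47.1
sigma = 2.3805 * 47.1
sigma = 112.12 MPa

112.12


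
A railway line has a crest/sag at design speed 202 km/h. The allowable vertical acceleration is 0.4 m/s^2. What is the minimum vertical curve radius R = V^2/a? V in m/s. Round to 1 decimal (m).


Convert speed: V = 202 / 3.6 = 56.1111 m/s
V^2 = 3148.4568 m^2/s^2
R_v = 3148.4568 / 0.4
R_v = 7871.1 m

7871.1


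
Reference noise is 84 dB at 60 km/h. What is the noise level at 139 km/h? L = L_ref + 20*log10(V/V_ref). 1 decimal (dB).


V/V_ref = 139 / 60 = 2.316667
log10(2.316667) = 0.364864
20 * 0.364864 = 7.2973
L = 84 + 7.2973 = 91.3 dB

91.3


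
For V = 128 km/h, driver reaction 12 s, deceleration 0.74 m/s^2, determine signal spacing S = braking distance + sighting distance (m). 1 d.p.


V = 128 / 3.6 = 35.5556 m/s
Braking distance = 35.5556^2 / (2*0.74) = 854.1875 m
Sighting distance = 35.5556 * 12 = 426.6667 m
S = 854.1875 + 426.6667 = 1280.9 m

1280.9


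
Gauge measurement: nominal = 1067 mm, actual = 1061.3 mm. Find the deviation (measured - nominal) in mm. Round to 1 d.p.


Deviation = measured - nominal
Deviation = 1061.3 - 1067
Deviation = -5.7 mm

-5.7


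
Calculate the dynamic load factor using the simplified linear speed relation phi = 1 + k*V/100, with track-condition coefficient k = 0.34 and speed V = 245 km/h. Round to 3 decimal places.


phi = 1 + k * V / 100
phi = 1 + 0.34 * 245 / 100
phi = 1 + 0.833
phi = 1.833

1.833


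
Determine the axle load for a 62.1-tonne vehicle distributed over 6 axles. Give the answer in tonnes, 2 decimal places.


Load per axle = total weight / number of axles
Load = 62.1 / 6
Load = 10.35 tonnes

10.35


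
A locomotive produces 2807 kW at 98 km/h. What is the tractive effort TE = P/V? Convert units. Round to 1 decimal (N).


Convert: P = 2807 kW = 2807000 W
V = 98 / 3.6 = 27.2222 m/s
TE = 2807000 / 27.2222
TE = 103114.3 N

103114.3


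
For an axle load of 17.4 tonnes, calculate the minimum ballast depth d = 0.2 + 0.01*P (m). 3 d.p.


d = 0.2 + 0.01 * 17.4
d = 0.2 + 0.174
d = 0.374 m

0.374


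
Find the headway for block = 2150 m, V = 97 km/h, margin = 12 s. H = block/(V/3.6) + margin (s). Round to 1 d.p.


V = 97 / 3.6 = 26.9444 m/s
Block traversal time = 2150 / 26.9444 = 79.7938 s
Headway = 79.7938 + 12
Headway = 91.8 s

91.8


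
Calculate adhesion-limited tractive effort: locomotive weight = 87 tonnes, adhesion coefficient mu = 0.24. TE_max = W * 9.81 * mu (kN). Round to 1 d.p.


TE_max = W * g * mu
TE_max = 87 * 9.81 * 0.24
TE_max = 853.47 * 0.24
TE_max = 204.8 kN

204.8


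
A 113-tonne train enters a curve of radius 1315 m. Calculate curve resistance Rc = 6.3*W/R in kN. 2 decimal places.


Rc = 6.3 * W / R
Rc = 6.3 * 113 / 1315
Rc = 711.9 / 1315
Rc = 0.54 kN

0.54


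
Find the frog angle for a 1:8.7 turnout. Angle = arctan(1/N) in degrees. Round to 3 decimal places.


1/N = 1/8.7 = 0.114943
angle = arctan(0.114943) = 0.11444 rad
angle = 0.11444 * 180/pi = 6.557 degrees

6.557


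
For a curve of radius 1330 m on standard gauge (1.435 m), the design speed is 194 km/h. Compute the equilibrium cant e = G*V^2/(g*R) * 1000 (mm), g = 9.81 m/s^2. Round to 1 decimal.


Convert speed: V = 194 / 3.6 = 53.8889 m/s
Apply formula: e = 1.435 * 53.8889^2 / (9.81 * 1330)
e = 1.435 * 2904.0123 / 13047.3
e = 0.319396 m = 319.4 mm

319.4


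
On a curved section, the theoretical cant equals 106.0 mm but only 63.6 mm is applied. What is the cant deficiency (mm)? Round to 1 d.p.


Cant deficiency = equilibrium cant - actual cant
CD = 106.0 - 63.6
CD = 42.4 mm

42.4


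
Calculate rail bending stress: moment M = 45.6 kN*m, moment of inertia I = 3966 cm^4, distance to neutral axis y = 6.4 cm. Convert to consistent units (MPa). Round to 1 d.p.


Convert units:
M = 45.6 kN*m = 45600000 N*mm
y = 6.4 cm = 64 mm
I = 3966 cm^4 = 39660000 mm^4
sigma = 45600000 * 64 / 39660000
sigma = 73.6 MPa

73.6


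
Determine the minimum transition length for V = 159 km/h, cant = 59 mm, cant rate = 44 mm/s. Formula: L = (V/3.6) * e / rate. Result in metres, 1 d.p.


Convert speed: V = 159 / 3.6 = 44.1667 m/s
L = 44.1667 * 59 / 44
L = 2605.8333 / 44
L = 59.2 m

59.2


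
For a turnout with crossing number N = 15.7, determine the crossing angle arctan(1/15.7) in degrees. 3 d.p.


1/N = 1/15.7 = 0.063694
angle = arctan(0.063694) = 0.063608 rad
angle = 0.063608 * 180/pi = 3.644 degrees

3.644


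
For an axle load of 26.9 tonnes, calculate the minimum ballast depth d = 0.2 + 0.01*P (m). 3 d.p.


d = 0.2 + 0.01 * 26.9
d = 0.2 + 0.269
d = 0.469 m

0.469


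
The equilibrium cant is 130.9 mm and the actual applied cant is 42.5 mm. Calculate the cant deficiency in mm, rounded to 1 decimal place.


Cant deficiency = equilibrium cant - actual cant
CD = 130.9 - 42.5
CD = 88.4 mm

88.4


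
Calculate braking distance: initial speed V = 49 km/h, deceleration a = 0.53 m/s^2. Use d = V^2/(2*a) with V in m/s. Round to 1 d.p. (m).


Convert speed: V = 49 / 3.6 = 13.6111 m/s
V^2 = 185.2623
d = 185.2623 / (2 * 0.53)
d = 185.2623 / 1.06
d = 174.8 m

174.8


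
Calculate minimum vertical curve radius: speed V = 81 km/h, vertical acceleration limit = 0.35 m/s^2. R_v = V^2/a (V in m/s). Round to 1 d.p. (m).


Convert speed: V = 81 / 3.6 = 22.5 m/s
V^2 = 506.25 m^2/s^2
R_v = 506.25 / 0.35
R_v = 1446.4 m

1446.4


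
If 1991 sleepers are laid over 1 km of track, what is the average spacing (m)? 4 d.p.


Spacing = 1000 m / number of sleepers
Spacing = 1000 / 1991
Spacing = 0.5023 m

0.5023


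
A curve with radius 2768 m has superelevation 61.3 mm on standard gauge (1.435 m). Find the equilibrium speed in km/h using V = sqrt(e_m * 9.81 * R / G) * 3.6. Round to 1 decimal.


Convert cant: e = 61.3 mm = 0.0613 m
V_ms = sqrt(0.0613 * 9.81 * 2768 / 1.435)
V_ms = sqrt(1159.961745) = 34.0582 m/s
V = 34.0582 * 3.6 = 122.6 km/h

122.6


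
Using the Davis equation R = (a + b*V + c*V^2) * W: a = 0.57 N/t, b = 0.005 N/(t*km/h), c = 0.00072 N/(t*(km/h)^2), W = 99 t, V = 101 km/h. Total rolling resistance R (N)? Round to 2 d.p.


b*V = 0.005 * 101 = 0.505
c*V^2 = 0.00072 * 10201 = 7.34472
R_per_t = 0.57 + 0.505 + 7.34472 = 8.41972 N/t
R_total = 8.41972 * 99 = 833.55 N

833.55


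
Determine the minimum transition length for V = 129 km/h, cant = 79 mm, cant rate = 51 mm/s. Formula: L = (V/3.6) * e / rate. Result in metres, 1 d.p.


Convert speed: V = 129 / 3.6 = 35.8333 m/s
L = 35.8333 * 79 / 51
L = 2830.8333 / 51
L = 55.5 m

55.5


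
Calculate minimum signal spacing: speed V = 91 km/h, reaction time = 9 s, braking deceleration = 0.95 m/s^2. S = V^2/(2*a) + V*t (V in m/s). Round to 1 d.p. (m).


V = 91 / 3.6 = 25.2778 m/s
Braking distance = 25.2778^2 / (2*0.95) = 336.2979 m
Sighting distance = 25.2778 * 9 = 227.5 m
S = 336.2979 + 227.5 = 563.8 m

563.8


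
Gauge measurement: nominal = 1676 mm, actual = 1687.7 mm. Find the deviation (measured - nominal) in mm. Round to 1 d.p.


Deviation = measured - nominal
Deviation = 1687.7 - 1676
Deviation = 11.7 mm

11.7


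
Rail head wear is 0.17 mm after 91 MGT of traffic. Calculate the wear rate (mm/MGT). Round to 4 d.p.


Wear rate = total wear / cumulative tonnage
Rate = 0.17 / 91
Rate = 0.0019 mm/MGT

0.0019


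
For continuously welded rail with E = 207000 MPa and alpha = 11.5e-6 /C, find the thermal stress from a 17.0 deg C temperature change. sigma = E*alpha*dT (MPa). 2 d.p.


sigma = E * alpha * dT
sigma = 207000 * 11.5e-6 * 17.0
sigma = 2.3805 * 17.0
sigma = 40.47 MPa

40.47


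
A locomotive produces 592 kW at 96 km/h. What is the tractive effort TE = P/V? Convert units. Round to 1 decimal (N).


Convert: P = 592 kW = 592000 W
V = 96 / 3.6 = 26.6667 m/s
TE = 592000 / 26.6667
TE = 22200.0 N

22200.0


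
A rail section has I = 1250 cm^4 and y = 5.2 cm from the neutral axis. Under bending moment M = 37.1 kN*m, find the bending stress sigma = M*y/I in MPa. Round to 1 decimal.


Convert units:
M = 37.1 kN*m = 37100000 N*mm
y = 5.2 cm = 52 mm
I = 1250 cm^4 = 12500000 mm^4
sigma = 37100000 * 52 / 12500000
sigma = 154.3 MPa

154.3


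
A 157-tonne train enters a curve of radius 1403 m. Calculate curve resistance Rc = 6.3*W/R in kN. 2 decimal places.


Rc = 6.3 * W / R
Rc = 6.3 * 157 / 1403
Rc = 989.1 / 1403
Rc = 0.70 kN

0.70


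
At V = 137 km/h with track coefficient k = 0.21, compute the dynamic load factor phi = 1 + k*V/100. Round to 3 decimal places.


phi = 1 + k * V / 100
phi = 1 + 0.21 * 137 / 100
phi = 1 + 0.2877
phi = 1.288

1.288


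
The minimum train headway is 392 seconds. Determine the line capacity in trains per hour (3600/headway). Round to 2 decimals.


Capacity = 3600 / headway
Capacity = 3600 / 392
Capacity = 9.18 trains/hour

9.18


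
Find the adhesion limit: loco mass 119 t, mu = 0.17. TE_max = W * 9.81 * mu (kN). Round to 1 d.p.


TE_max = W * g * mu
TE_max = 119 * 9.81 * 0.17
TE_max = 1167.39 * 0.17
TE_max = 198.5 kN

198.5


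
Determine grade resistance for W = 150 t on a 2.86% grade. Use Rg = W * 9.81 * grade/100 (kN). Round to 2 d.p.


Rg = W * 9.81 * grade / 100
Rg = 150 * 9.81 * 2.86 / 100
Rg = 1471.5 * 0.0286
Rg = 42.08 kN

42.08


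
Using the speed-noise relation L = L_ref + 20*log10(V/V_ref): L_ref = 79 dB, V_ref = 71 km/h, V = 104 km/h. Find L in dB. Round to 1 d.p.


V/V_ref = 104 / 71 = 1.464789
log10(1.464789) = 0.165775
20 * 0.165775 = 3.3155
L = 79 + 3.3155 = 82.3 dB

82.3


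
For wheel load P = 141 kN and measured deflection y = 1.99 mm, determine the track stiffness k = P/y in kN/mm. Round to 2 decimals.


Track stiffness k = P / y
k = 141 / 1.99
k = 70.85 kN/mm

70.85


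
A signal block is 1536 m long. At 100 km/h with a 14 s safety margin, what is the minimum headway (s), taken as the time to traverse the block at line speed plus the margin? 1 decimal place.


V = 100 / 3.6 = 27.7778 m/s
Block traversal time = 1536 / 27.7778 = 55.296 s
Headway = 55.296 + 14
Headway = 69.3 s

69.3


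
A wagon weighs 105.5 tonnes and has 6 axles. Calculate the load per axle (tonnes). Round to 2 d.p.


Load per axle = total weight / number of axles
Load = 105.5 / 6
Load = 17.58 tonnes

17.58


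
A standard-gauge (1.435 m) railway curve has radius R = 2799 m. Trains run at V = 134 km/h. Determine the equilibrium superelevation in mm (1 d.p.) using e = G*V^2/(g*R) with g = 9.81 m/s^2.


Convert speed: V = 134 / 3.6 = 37.2222 m/s
Apply formula: e = 1.435 * 37.2222^2 / (9.81 * 2799)
e = 1.435 * 1385.4938 / 27458.19
e = 0.072408 m = 72.4 mm

72.4


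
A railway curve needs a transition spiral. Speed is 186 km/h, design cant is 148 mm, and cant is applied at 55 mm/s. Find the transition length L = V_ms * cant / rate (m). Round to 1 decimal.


Convert speed: V = 186 / 3.6 = 51.6667 m/s
L = 51.6667 * 148 / 55
L = 7646.6667 / 55
L = 139.0 m

139.0


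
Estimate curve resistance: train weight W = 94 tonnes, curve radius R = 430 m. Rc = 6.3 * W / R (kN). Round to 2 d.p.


Rc = 6.3 * W / R
Rc = 6.3 * 94 / 430
Rc = 592.2 / 430
Rc = 1.38 kN

1.38


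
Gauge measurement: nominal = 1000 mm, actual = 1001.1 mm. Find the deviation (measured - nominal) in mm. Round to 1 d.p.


Deviation = measured - nominal
Deviation = 1001.1 - 1000
Deviation = 1.1 mm

1.1


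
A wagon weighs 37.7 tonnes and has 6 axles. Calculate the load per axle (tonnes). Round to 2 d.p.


Load per axle = total weight / number of axles
Load = 37.7 / 6
Load = 6.28 tonnes

6.28


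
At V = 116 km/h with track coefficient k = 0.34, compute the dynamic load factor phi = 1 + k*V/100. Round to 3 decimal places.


phi = 1 + k * V / 100
phi = 1 + 0.34 * 116 / 100
phi = 1 + 0.3944
phi = 1.394

1.394


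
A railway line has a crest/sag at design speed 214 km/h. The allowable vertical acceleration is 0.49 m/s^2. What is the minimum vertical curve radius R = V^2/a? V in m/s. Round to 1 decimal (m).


Convert speed: V = 214 / 3.6 = 59.4444 m/s
V^2 = 3533.642 m^2/s^2
R_v = 3533.642 / 0.49
R_v = 7211.5 m

7211.5


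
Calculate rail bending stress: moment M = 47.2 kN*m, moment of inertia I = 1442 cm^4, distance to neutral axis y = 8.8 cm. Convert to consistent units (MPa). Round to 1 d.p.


Convert units:
M = 47.2 kN*m = 47200000 N*mm
y = 8.8 cm = 88 mm
I = 1442 cm^4 = 14420000 mm^4
sigma = 47200000 * 88 / 14420000
sigma = 288.0 MPa

288.0


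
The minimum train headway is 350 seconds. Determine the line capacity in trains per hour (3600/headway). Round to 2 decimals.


Capacity = 3600 / headway
Capacity = 3600 / 350
Capacity = 10.29 trains/hour

10.29


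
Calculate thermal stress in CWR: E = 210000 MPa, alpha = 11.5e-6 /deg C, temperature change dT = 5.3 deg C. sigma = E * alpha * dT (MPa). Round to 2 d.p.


sigma = E * alpha * dT
sigma = 210000 * 11.5e-6 * 5.3
sigma = 2.415 * 5.3
sigma = 12.80 MPa

12.80


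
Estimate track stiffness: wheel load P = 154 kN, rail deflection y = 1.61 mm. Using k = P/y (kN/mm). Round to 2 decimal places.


Track stiffness k = P / y
k = 154 / 1.61
k = 95.65 kN/mm

95.65


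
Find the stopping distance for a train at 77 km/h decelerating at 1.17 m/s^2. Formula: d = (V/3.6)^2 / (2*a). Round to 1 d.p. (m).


Convert speed: V = 77 / 3.6 = 21.3889 m/s
V^2 = 457.4846
d = 457.4846 / (2 * 1.17)
d = 457.4846 / 2.34
d = 195.5 m

195.5


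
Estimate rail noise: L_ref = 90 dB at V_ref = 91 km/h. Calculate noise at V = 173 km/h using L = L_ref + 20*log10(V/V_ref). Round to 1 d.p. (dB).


V/V_ref = 173 / 91 = 1.901099
log10(1.901099) = 0.279005
20 * 0.279005 = 5.5801
L = 90 + 5.5801 = 95.6 dB

95.6


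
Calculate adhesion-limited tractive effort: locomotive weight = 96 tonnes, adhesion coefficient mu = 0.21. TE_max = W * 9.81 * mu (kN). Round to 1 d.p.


TE_max = W * g * mu
TE_max = 96 * 9.81 * 0.21
TE_max = 941.76 * 0.21
TE_max = 197.8 kN

197.8


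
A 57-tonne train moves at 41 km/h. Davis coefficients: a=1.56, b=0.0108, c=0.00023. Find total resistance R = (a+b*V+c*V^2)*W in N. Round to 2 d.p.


b*V = 0.0108 * 41 = 0.4428
c*V^2 = 0.00023 * 1681 = 0.38663
R_per_t = 1.56 + 0.4428 + 0.38663 = 2.38943 N/t
R_total = 2.38943 * 57 = 136.20 N

136.20


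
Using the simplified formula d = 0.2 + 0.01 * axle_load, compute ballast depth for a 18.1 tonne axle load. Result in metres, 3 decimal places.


d = 0.2 + 0.01 * 18.1
d = 0.2 + 0.181
d = 0.381 m

0.381


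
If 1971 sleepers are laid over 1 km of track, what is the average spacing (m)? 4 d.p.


Spacing = 1000 m / number of sleepers
Spacing = 1000 / 1971
Spacing = 0.5074 m

0.5074


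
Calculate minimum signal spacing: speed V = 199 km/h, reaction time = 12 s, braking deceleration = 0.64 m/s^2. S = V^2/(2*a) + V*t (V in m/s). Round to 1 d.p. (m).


V = 199 / 3.6 = 55.2778 m/s
Braking distance = 55.2778^2 / (2*0.64) = 2387.2131 m
Sighting distance = 55.2778 * 12 = 663.3333 m
S = 2387.2131 + 663.3333 = 3050.5 m

3050.5


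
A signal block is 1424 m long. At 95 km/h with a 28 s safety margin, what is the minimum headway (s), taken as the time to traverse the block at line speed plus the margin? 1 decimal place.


V = 95 / 3.6 = 26.3889 m/s
Block traversal time = 1424 / 26.3889 = 53.9621 s
Headway = 53.9621 + 28
Headway = 82.0 s

82.0


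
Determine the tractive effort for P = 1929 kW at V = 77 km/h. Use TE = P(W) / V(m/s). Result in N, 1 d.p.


Convert: P = 1929 kW = 1929000 W
V = 77 / 3.6 = 21.3889 m/s
TE = 1929000 / 21.3889
TE = 90187.0 N

90187.0


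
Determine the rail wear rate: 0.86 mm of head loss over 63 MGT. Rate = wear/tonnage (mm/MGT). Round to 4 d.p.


Wear rate = total wear / cumulative tonnage
Rate = 0.86 / 63
Rate = 0.0137 mm/MGT

0.0137


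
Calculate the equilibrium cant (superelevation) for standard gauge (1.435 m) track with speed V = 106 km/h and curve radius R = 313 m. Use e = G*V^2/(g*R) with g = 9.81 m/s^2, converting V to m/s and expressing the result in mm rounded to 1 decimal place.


Convert speed: V = 106 / 3.6 = 29.4444 m/s
Apply formula: e = 1.435 * 29.4444^2 / (9.81 * 313)
e = 1.435 * 866.9753 / 3070.53
e = 0.405177 m = 405.2 mm

405.2


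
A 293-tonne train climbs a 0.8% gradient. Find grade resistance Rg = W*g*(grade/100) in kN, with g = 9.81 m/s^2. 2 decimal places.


Rg = W * 9.81 * grade / 100
Rg = 293 * 9.81 * 0.8 / 100
Rg = 2874.33 * 0.008
Rg = 22.99 kN

22.99


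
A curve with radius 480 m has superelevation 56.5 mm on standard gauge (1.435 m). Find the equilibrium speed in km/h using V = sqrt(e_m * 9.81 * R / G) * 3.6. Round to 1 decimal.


Convert cant: e = 56.5 mm = 0.0565 m
V_ms = sqrt(0.0565 * 9.81 * 480 / 1.435)
V_ms = sqrt(185.398746) = 13.6161 m/s
V = 13.6161 * 3.6 = 49.0 km/h

49.0


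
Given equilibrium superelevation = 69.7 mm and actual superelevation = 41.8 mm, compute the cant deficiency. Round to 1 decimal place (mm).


Cant deficiency = equilibrium cant - actual cant
CD = 69.7 - 41.8
CD = 27.9 mm

27.9


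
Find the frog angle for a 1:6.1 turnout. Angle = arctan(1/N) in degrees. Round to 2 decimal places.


1/N = 1/6.1 = 0.163934
angle = arctan(0.163934) = 0.162489 rad
angle = 0.162489 * 180/pi = 9.31 degrees

9.31


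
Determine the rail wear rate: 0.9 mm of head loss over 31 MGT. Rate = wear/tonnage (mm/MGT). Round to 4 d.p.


Wear rate = total wear / cumulative tonnage
Rate = 0.9 / 31
Rate = 0.0290 mm/MGT

0.0290


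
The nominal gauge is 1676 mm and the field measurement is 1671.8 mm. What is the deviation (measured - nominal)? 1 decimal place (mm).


Deviation = measured - nominal
Deviation = 1671.8 - 1676
Deviation = -4.2 mm

-4.2


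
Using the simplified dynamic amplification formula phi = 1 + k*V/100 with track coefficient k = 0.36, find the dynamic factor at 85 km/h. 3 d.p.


phi = 1 + k * V / 100
phi = 1 + 0.36 * 85 / 100
phi = 1 + 0.306
phi = 1.306

1.306


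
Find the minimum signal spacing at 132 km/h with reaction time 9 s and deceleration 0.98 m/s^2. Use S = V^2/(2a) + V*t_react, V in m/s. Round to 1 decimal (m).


V = 132 / 3.6 = 36.6667 m/s
Braking distance = 36.6667^2 / (2*0.98) = 685.941 m
Sighting distance = 36.6667 * 9 = 330.0 m
S = 685.941 + 330.0 = 1015.9 m

1015.9


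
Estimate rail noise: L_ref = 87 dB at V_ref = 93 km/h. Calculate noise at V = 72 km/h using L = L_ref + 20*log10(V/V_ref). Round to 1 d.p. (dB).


V/V_ref = 72 / 93 = 0.774194
log10(0.774194) = -0.11115
20 * -0.11115 = -2.223
L = 87 + -2.223 = 84.8 dB

84.8


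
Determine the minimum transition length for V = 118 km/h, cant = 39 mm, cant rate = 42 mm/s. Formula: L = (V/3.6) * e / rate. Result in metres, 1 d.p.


Convert speed: V = 118 / 3.6 = 32.7778 m/s
L = 32.7778 * 39 / 42
L = 1278.3333 / 42
L = 30.4 m

30.4


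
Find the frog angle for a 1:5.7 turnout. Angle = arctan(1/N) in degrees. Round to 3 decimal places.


1/N = 1/5.7 = 0.175439
angle = arctan(0.175439) = 0.173671 rad
angle = 0.173671 * 180/pi = 9.951 degrees

9.951


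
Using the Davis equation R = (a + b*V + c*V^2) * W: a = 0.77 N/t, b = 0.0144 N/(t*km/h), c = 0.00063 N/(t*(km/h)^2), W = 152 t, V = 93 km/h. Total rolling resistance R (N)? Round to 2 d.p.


b*V = 0.0144 * 93 = 1.3392
c*V^2 = 0.00063 * 8649 = 5.44887
R_per_t = 0.77 + 1.3392 + 5.44887 = 7.55807 N/t
R_total = 7.55807 * 152 = 1148.83 N

1148.83


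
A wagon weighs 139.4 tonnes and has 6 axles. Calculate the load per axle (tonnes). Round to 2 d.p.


Load per axle = total weight / number of axles
Load = 139.4 / 6
Load = 23.23 tonnes

23.23


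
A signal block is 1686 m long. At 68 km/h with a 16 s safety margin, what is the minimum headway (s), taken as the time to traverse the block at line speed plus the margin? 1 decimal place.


V = 68 / 3.6 = 18.8889 m/s
Block traversal time = 1686 / 18.8889 = 89.2588 s
Headway = 89.2588 + 16
Headway = 105.3 s

105.3


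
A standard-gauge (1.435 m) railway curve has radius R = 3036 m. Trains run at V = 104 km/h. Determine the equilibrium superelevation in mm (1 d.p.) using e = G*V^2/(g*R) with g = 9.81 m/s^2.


Convert speed: V = 104 / 3.6 = 28.8889 m/s
Apply formula: e = 1.435 * 28.8889^2 / (9.81 * 3036)
e = 1.435 * 834.5679 / 29783.16
e = 0.040211 m = 40.2 mm

40.2


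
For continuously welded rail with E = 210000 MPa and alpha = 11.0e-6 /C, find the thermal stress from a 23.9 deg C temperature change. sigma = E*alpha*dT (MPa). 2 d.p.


sigma = E * alpha * dT
sigma = 210000 * 11.0e-6 * 23.9
sigma = 2.31 * 23.9
sigma = 55.21 MPa

55.21
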